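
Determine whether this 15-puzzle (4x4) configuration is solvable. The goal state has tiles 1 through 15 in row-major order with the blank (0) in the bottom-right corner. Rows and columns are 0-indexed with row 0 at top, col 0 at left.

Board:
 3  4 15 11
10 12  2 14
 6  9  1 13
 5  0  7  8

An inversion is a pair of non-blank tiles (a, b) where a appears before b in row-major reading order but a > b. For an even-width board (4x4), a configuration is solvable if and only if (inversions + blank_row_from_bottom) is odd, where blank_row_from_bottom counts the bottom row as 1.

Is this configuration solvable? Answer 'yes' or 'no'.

Answer: no

Derivation:
Inversions: 55
Blank is in row 3 (0-indexed from top), which is row 1 counting from the bottom (bottom = 1).
55 + 1 = 56, which is even, so the puzzle is not solvable.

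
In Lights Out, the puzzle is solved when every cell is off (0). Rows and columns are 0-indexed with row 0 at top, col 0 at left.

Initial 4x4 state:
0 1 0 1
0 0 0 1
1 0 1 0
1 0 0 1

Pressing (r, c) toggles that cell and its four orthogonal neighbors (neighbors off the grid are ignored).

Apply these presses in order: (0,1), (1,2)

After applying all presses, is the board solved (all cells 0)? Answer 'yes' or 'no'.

After press 1 at (0,1):
1 0 1 1
0 1 0 1
1 0 1 0
1 0 0 1

After press 2 at (1,2):
1 0 0 1
0 0 1 0
1 0 0 0
1 0 0 1

Lights still on: 6

Answer: no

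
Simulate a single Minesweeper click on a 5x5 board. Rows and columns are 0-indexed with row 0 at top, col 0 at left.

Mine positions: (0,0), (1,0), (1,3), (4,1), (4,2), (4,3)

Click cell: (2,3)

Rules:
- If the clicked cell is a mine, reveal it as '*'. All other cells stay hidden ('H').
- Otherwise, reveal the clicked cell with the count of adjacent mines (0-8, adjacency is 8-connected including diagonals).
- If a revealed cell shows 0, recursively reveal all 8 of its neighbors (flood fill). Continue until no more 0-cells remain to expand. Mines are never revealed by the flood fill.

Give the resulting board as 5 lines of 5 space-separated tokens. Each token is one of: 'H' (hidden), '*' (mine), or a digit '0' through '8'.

H H H H H
H H H H H
H H H 1 H
H H H H H
H H H H H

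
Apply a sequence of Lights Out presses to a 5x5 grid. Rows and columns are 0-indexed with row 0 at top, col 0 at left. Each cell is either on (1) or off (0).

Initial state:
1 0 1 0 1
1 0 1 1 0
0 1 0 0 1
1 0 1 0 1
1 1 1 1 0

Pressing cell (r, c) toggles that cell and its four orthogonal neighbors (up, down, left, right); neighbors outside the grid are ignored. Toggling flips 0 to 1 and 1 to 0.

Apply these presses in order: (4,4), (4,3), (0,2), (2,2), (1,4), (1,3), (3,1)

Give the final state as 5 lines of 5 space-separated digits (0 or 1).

Answer: 1 1 0 0 0
1 0 0 1 0
0 1 1 0 0
0 1 1 1 0
1 0 0 1 0

Derivation:
After press 1 at (4,4):
1 0 1 0 1
1 0 1 1 0
0 1 0 0 1
1 0 1 0 0
1 1 1 0 1

After press 2 at (4,3):
1 0 1 0 1
1 0 1 1 0
0 1 0 0 1
1 0 1 1 0
1 1 0 1 0

After press 3 at (0,2):
1 1 0 1 1
1 0 0 1 0
0 1 0 0 1
1 0 1 1 0
1 1 0 1 0

After press 4 at (2,2):
1 1 0 1 1
1 0 1 1 0
0 0 1 1 1
1 0 0 1 0
1 1 0 1 0

After press 5 at (1,4):
1 1 0 1 0
1 0 1 0 1
0 0 1 1 0
1 0 0 1 0
1 1 0 1 0

After press 6 at (1,3):
1 1 0 0 0
1 0 0 1 0
0 0 1 0 0
1 0 0 1 0
1 1 0 1 0

After press 7 at (3,1):
1 1 0 0 0
1 0 0 1 0
0 1 1 0 0
0 1 1 1 0
1 0 0 1 0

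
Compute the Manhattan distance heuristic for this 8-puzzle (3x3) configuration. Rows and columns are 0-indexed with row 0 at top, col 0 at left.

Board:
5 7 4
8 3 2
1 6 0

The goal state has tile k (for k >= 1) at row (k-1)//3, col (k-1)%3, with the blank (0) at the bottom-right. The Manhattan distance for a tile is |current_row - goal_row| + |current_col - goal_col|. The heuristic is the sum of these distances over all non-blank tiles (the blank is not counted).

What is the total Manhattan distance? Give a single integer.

Tile 5: (0,0)->(1,1) = 2
Tile 7: (0,1)->(2,0) = 3
Tile 4: (0,2)->(1,0) = 3
Tile 8: (1,0)->(2,1) = 2
Tile 3: (1,1)->(0,2) = 2
Tile 2: (1,2)->(0,1) = 2
Tile 1: (2,0)->(0,0) = 2
Tile 6: (2,1)->(1,2) = 2
Sum: 2 + 3 + 3 + 2 + 2 + 2 + 2 + 2 = 18

Answer: 18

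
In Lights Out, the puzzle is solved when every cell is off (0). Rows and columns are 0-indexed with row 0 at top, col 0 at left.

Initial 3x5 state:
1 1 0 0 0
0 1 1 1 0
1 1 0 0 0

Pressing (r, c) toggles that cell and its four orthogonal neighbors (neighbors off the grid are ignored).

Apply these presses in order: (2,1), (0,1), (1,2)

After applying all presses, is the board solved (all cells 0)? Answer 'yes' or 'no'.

After press 1 at (2,1):
1 1 0 0 0
0 0 1 1 0
0 0 1 0 0

After press 2 at (0,1):
0 0 1 0 0
0 1 1 1 0
0 0 1 0 0

After press 3 at (1,2):
0 0 0 0 0
0 0 0 0 0
0 0 0 0 0

Lights still on: 0

Answer: yes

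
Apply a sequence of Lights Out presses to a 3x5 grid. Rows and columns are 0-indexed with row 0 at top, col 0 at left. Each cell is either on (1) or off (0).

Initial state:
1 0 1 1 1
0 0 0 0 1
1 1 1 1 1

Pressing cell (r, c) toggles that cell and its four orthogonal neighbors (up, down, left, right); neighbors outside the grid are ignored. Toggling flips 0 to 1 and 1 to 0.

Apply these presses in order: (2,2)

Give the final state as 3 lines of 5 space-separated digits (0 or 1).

Answer: 1 0 1 1 1
0 0 1 0 1
1 0 0 0 1

Derivation:
After press 1 at (2,2):
1 0 1 1 1
0 0 1 0 1
1 0 0 0 1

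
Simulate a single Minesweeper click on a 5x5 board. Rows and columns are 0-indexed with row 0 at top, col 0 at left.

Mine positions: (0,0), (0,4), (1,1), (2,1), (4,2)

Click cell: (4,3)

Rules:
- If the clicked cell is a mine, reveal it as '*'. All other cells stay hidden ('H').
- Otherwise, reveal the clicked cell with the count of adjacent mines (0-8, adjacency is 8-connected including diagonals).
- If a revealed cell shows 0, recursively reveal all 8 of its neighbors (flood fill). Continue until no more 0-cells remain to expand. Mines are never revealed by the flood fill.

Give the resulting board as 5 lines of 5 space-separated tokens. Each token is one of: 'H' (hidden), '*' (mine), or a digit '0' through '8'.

H H H H H
H H H H H
H H H H H
H H H H H
H H H 1 H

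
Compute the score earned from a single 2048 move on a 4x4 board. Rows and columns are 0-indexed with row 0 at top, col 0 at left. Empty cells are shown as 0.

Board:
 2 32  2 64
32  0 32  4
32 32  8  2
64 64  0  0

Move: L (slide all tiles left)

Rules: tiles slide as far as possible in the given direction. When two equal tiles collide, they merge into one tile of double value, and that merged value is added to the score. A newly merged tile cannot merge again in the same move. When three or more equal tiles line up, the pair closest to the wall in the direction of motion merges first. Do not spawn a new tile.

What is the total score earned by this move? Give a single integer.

Slide left:
row 0: [2, 32, 2, 64] -> [2, 32, 2, 64]  score +0 (running 0)
row 1: [32, 0, 32, 4] -> [64, 4, 0, 0]  score +64 (running 64)
row 2: [32, 32, 8, 2] -> [64, 8, 2, 0]  score +64 (running 128)
row 3: [64, 64, 0, 0] -> [128, 0, 0, 0]  score +128 (running 256)
Board after move:
  2  32   2  64
 64   4   0   0
 64   8   2   0
128   0   0   0

Answer: 256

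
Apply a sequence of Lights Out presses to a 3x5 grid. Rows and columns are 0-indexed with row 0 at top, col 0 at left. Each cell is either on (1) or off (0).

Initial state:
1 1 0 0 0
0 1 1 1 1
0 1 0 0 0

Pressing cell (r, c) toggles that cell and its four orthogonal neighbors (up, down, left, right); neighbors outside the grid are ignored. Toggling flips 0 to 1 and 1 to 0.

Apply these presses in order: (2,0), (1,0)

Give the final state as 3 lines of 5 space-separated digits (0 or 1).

Answer: 0 1 0 0 0
0 0 1 1 1
0 0 0 0 0

Derivation:
After press 1 at (2,0):
1 1 0 0 0
1 1 1 1 1
1 0 0 0 0

After press 2 at (1,0):
0 1 0 0 0
0 0 1 1 1
0 0 0 0 0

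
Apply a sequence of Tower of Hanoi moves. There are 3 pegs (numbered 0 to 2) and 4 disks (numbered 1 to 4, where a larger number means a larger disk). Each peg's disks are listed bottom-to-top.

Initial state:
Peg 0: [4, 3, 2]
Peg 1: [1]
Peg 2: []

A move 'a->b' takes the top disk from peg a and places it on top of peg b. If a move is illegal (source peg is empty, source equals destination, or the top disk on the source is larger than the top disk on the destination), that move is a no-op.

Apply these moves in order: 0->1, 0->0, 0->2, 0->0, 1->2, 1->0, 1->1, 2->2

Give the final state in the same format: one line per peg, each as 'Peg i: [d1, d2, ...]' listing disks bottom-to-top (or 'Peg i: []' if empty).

Answer: Peg 0: [4, 3]
Peg 1: []
Peg 2: [2, 1]

Derivation:
After move 1 (0->1):
Peg 0: [4, 3, 2]
Peg 1: [1]
Peg 2: []

After move 2 (0->0):
Peg 0: [4, 3, 2]
Peg 1: [1]
Peg 2: []

After move 3 (0->2):
Peg 0: [4, 3]
Peg 1: [1]
Peg 2: [2]

After move 4 (0->0):
Peg 0: [4, 3]
Peg 1: [1]
Peg 2: [2]

After move 5 (1->2):
Peg 0: [4, 3]
Peg 1: []
Peg 2: [2, 1]

After move 6 (1->0):
Peg 0: [4, 3]
Peg 1: []
Peg 2: [2, 1]

After move 7 (1->1):
Peg 0: [4, 3]
Peg 1: []
Peg 2: [2, 1]

After move 8 (2->2):
Peg 0: [4, 3]
Peg 1: []
Peg 2: [2, 1]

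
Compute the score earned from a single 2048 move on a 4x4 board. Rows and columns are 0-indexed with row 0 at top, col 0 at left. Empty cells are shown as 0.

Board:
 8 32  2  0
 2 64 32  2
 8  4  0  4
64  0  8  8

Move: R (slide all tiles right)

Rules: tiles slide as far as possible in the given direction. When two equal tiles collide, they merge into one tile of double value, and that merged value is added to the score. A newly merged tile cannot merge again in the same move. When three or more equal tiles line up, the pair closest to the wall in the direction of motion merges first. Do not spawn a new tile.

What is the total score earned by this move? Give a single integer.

Slide right:
row 0: [8, 32, 2, 0] -> [0, 8, 32, 2]  score +0 (running 0)
row 1: [2, 64, 32, 2] -> [2, 64, 32, 2]  score +0 (running 0)
row 2: [8, 4, 0, 4] -> [0, 0, 8, 8]  score +8 (running 8)
row 3: [64, 0, 8, 8] -> [0, 0, 64, 16]  score +16 (running 24)
Board after move:
 0  8 32  2
 2 64 32  2
 0  0  8  8
 0  0 64 16

Answer: 24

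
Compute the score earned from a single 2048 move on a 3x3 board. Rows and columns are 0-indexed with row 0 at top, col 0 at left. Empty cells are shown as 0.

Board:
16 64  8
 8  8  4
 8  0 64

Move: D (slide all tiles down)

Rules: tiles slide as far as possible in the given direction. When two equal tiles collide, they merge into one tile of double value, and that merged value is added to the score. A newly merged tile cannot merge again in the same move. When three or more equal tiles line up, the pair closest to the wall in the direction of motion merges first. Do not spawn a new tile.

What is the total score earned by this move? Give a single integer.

Answer: 16

Derivation:
Slide down:
col 0: [16, 8, 8] -> [0, 16, 16]  score +16 (running 16)
col 1: [64, 8, 0] -> [0, 64, 8]  score +0 (running 16)
col 2: [8, 4, 64] -> [8, 4, 64]  score +0 (running 16)
Board after move:
 0  0  8
16 64  4
16  8 64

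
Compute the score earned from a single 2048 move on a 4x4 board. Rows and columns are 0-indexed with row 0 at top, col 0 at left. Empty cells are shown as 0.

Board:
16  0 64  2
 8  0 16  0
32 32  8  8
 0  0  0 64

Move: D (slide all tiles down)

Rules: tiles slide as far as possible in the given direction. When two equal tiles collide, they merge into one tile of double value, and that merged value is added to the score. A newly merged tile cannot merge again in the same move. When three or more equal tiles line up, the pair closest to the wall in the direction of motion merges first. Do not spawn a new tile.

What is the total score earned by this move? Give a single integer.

Answer: 0

Derivation:
Slide down:
col 0: [16, 8, 32, 0] -> [0, 16, 8, 32]  score +0 (running 0)
col 1: [0, 0, 32, 0] -> [0, 0, 0, 32]  score +0 (running 0)
col 2: [64, 16, 8, 0] -> [0, 64, 16, 8]  score +0 (running 0)
col 3: [2, 0, 8, 64] -> [0, 2, 8, 64]  score +0 (running 0)
Board after move:
 0  0  0  0
16  0 64  2
 8  0 16  8
32 32  8 64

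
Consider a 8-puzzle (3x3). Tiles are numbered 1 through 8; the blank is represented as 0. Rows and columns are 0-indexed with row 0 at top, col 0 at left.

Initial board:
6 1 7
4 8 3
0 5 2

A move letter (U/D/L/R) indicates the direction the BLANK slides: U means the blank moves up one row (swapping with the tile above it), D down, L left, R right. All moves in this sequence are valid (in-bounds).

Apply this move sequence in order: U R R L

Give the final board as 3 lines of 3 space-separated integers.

After move 1 (U):
6 1 7
0 8 3
4 5 2

After move 2 (R):
6 1 7
8 0 3
4 5 2

After move 3 (R):
6 1 7
8 3 0
4 5 2

After move 4 (L):
6 1 7
8 0 3
4 5 2

Answer: 6 1 7
8 0 3
4 5 2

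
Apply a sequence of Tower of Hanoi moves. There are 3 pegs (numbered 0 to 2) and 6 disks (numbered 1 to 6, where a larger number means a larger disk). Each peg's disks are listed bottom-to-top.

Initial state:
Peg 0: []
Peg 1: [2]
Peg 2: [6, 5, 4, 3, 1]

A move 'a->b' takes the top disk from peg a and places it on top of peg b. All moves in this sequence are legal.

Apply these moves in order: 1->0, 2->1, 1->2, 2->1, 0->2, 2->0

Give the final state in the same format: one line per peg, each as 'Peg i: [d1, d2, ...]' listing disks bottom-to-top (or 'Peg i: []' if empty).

Answer: Peg 0: [2]
Peg 1: [1]
Peg 2: [6, 5, 4, 3]

Derivation:
After move 1 (1->0):
Peg 0: [2]
Peg 1: []
Peg 2: [6, 5, 4, 3, 1]

After move 2 (2->1):
Peg 0: [2]
Peg 1: [1]
Peg 2: [6, 5, 4, 3]

After move 3 (1->2):
Peg 0: [2]
Peg 1: []
Peg 2: [6, 5, 4, 3, 1]

After move 4 (2->1):
Peg 0: [2]
Peg 1: [1]
Peg 2: [6, 5, 4, 3]

After move 5 (0->2):
Peg 0: []
Peg 1: [1]
Peg 2: [6, 5, 4, 3, 2]

After move 6 (2->0):
Peg 0: [2]
Peg 1: [1]
Peg 2: [6, 5, 4, 3]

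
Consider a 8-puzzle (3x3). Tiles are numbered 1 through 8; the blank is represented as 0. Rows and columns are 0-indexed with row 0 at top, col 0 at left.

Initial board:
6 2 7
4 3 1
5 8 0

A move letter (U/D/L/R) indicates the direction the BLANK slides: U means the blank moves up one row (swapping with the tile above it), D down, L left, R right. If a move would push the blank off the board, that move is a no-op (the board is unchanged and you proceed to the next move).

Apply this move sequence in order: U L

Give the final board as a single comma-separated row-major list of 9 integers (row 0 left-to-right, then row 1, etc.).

Answer: 6, 2, 7, 4, 0, 3, 5, 8, 1

Derivation:
After move 1 (U):
6 2 7
4 3 0
5 8 1

After move 2 (L):
6 2 7
4 0 3
5 8 1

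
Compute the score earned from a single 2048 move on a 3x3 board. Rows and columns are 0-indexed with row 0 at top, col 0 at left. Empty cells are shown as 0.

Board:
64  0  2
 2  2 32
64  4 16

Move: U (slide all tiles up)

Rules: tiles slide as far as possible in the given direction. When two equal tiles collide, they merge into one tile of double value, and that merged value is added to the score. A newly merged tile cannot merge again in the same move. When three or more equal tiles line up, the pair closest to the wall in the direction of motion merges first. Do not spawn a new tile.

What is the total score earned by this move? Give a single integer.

Answer: 0

Derivation:
Slide up:
col 0: [64, 2, 64] -> [64, 2, 64]  score +0 (running 0)
col 1: [0, 2, 4] -> [2, 4, 0]  score +0 (running 0)
col 2: [2, 32, 16] -> [2, 32, 16]  score +0 (running 0)
Board after move:
64  2  2
 2  4 32
64  0 16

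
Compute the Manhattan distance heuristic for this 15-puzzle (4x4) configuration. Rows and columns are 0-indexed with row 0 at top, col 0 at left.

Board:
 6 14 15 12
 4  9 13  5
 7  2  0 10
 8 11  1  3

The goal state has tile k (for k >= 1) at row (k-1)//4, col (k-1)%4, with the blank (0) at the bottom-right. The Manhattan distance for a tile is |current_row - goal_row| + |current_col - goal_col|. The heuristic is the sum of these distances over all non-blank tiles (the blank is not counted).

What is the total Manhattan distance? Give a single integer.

Tile 6: (0,0)->(1,1) = 2
Tile 14: (0,1)->(3,1) = 3
Tile 15: (0,2)->(3,2) = 3
Tile 12: (0,3)->(2,3) = 2
Tile 4: (1,0)->(0,3) = 4
Tile 9: (1,1)->(2,0) = 2
Tile 13: (1,2)->(3,0) = 4
Tile 5: (1,3)->(1,0) = 3
Tile 7: (2,0)->(1,2) = 3
Tile 2: (2,1)->(0,1) = 2
Tile 10: (2,3)->(2,1) = 2
Tile 8: (3,0)->(1,3) = 5
Tile 11: (3,1)->(2,2) = 2
Tile 1: (3,2)->(0,0) = 5
Tile 3: (3,3)->(0,2) = 4
Sum: 2 + 3 + 3 + 2 + 4 + 2 + 4 + 3 + 3 + 2 + 2 + 5 + 2 + 5 + 4 = 46

Answer: 46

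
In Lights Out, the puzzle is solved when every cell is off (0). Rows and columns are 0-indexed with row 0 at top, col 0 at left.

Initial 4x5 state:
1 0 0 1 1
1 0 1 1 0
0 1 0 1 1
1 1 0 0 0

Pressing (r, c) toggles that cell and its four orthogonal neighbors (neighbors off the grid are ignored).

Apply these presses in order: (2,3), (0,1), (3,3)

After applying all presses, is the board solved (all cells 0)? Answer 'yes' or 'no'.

After press 1 at (2,3):
1 0 0 1 1
1 0 1 0 0
0 1 1 0 0
1 1 0 1 0

After press 2 at (0,1):
0 1 1 1 1
1 1 1 0 0
0 1 1 0 0
1 1 0 1 0

After press 3 at (3,3):
0 1 1 1 1
1 1 1 0 0
0 1 1 1 0
1 1 1 0 1

Lights still on: 14

Answer: no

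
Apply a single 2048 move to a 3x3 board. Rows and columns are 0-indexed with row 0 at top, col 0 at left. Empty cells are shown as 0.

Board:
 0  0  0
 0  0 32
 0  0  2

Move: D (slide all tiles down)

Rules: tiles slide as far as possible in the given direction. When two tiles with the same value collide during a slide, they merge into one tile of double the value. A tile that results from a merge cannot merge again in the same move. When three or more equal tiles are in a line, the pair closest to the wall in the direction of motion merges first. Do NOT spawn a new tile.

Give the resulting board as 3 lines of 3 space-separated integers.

Slide down:
col 0: [0, 0, 0] -> [0, 0, 0]
col 1: [0, 0, 0] -> [0, 0, 0]
col 2: [0, 32, 2] -> [0, 32, 2]

Answer:  0  0  0
 0  0 32
 0  0  2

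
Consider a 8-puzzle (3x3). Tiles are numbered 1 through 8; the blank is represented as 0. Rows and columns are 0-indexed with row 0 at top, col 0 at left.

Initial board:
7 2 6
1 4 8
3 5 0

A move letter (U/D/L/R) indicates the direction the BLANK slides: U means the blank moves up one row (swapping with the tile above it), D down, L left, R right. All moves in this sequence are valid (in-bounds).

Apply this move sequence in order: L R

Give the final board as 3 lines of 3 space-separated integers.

After move 1 (L):
7 2 6
1 4 8
3 0 5

After move 2 (R):
7 2 6
1 4 8
3 5 0

Answer: 7 2 6
1 4 8
3 5 0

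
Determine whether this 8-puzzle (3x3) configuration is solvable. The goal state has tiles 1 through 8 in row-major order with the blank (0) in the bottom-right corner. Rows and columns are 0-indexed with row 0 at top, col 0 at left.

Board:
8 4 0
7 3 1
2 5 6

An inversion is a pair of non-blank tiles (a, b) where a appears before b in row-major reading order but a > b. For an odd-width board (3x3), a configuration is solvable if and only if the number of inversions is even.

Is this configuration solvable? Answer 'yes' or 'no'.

Inversions (pairs i<j in row-major order where tile[i] > tile[j] > 0): 17
17 is odd, so the puzzle is not solvable.

Answer: no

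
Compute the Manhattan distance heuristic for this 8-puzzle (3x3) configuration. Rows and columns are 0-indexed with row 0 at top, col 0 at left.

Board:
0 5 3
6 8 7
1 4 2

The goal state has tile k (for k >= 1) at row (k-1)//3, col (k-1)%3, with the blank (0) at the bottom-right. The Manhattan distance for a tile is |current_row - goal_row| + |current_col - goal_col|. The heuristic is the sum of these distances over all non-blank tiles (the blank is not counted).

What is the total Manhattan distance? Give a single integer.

Answer: 14

Derivation:
Tile 5: at (0,1), goal (1,1), distance |0-1|+|1-1| = 1
Tile 3: at (0,2), goal (0,2), distance |0-0|+|2-2| = 0
Tile 6: at (1,0), goal (1,2), distance |1-1|+|0-2| = 2
Tile 8: at (1,1), goal (2,1), distance |1-2|+|1-1| = 1
Tile 7: at (1,2), goal (2,0), distance |1-2|+|2-0| = 3
Tile 1: at (2,0), goal (0,0), distance |2-0|+|0-0| = 2
Tile 4: at (2,1), goal (1,0), distance |2-1|+|1-0| = 2
Tile 2: at (2,2), goal (0,1), distance |2-0|+|2-1| = 3
Sum: 1 + 0 + 2 + 1 + 3 + 2 + 2 + 3 = 14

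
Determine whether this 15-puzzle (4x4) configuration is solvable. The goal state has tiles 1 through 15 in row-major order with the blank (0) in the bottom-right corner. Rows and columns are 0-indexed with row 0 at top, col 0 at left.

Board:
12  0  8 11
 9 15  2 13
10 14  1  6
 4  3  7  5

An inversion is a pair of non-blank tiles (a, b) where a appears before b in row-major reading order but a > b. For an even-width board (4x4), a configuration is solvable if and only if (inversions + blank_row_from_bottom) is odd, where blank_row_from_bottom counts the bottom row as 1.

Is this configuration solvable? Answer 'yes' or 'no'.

Inversions: 69
Blank is in row 0 (0-indexed from top), which is row 4 counting from the bottom (bottom = 1).
69 + 4 = 73, which is odd, so the puzzle is solvable.

Answer: yes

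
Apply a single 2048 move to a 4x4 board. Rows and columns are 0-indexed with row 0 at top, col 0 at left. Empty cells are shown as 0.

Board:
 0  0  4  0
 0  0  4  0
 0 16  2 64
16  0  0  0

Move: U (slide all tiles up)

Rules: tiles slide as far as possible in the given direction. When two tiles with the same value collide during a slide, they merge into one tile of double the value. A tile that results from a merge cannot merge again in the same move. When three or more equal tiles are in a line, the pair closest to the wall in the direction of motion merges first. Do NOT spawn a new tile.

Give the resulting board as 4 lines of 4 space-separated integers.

Slide up:
col 0: [0, 0, 0, 16] -> [16, 0, 0, 0]
col 1: [0, 0, 16, 0] -> [16, 0, 0, 0]
col 2: [4, 4, 2, 0] -> [8, 2, 0, 0]
col 3: [0, 0, 64, 0] -> [64, 0, 0, 0]

Answer: 16 16  8 64
 0  0  2  0
 0  0  0  0
 0  0  0  0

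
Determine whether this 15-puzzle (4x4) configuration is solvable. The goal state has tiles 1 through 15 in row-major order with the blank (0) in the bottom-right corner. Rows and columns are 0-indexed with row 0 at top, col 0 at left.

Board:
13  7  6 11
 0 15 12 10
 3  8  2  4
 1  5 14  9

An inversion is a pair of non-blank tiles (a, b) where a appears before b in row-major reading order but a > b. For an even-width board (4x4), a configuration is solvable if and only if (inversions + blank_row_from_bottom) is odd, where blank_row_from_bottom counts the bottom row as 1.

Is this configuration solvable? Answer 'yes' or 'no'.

Answer: no

Derivation:
Inversions: 65
Blank is in row 1 (0-indexed from top), which is row 3 counting from the bottom (bottom = 1).
65 + 3 = 68, which is even, so the puzzle is not solvable.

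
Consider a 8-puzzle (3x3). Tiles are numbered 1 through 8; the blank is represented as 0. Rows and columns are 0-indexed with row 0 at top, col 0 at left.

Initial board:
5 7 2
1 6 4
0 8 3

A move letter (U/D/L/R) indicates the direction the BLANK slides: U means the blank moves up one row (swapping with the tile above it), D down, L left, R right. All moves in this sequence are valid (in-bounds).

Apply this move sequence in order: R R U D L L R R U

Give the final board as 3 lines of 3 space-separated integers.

Answer: 5 7 2
1 6 0
8 3 4

Derivation:
After move 1 (R):
5 7 2
1 6 4
8 0 3

After move 2 (R):
5 7 2
1 6 4
8 3 0

After move 3 (U):
5 7 2
1 6 0
8 3 4

After move 4 (D):
5 7 2
1 6 4
8 3 0

After move 5 (L):
5 7 2
1 6 4
8 0 3

After move 6 (L):
5 7 2
1 6 4
0 8 3

After move 7 (R):
5 7 2
1 6 4
8 0 3

After move 8 (R):
5 7 2
1 6 4
8 3 0

After move 9 (U):
5 7 2
1 6 0
8 3 4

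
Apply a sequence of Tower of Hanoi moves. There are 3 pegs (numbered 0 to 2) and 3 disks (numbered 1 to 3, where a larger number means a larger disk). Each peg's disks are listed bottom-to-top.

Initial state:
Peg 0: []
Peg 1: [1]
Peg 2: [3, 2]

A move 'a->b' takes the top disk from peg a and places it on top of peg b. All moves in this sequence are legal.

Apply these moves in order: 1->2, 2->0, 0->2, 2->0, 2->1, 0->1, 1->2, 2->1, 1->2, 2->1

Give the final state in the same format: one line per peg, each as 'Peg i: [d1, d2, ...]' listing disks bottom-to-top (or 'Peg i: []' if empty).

Answer: Peg 0: []
Peg 1: [2, 1]
Peg 2: [3]

Derivation:
After move 1 (1->2):
Peg 0: []
Peg 1: []
Peg 2: [3, 2, 1]

After move 2 (2->0):
Peg 0: [1]
Peg 1: []
Peg 2: [3, 2]

After move 3 (0->2):
Peg 0: []
Peg 1: []
Peg 2: [3, 2, 1]

After move 4 (2->0):
Peg 0: [1]
Peg 1: []
Peg 2: [3, 2]

After move 5 (2->1):
Peg 0: [1]
Peg 1: [2]
Peg 2: [3]

After move 6 (0->1):
Peg 0: []
Peg 1: [2, 1]
Peg 2: [3]

After move 7 (1->2):
Peg 0: []
Peg 1: [2]
Peg 2: [3, 1]

After move 8 (2->1):
Peg 0: []
Peg 1: [2, 1]
Peg 2: [3]

After move 9 (1->2):
Peg 0: []
Peg 1: [2]
Peg 2: [3, 1]

After move 10 (2->1):
Peg 0: []
Peg 1: [2, 1]
Peg 2: [3]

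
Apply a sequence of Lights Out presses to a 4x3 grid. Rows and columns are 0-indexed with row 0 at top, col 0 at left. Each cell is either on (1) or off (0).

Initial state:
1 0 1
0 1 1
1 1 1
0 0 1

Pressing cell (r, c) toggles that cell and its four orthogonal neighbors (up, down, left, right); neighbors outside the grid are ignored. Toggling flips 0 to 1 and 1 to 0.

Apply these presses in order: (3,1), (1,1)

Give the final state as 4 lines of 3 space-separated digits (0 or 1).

After press 1 at (3,1):
1 0 1
0 1 1
1 0 1
1 1 0

After press 2 at (1,1):
1 1 1
1 0 0
1 1 1
1 1 0

Answer: 1 1 1
1 0 0
1 1 1
1 1 0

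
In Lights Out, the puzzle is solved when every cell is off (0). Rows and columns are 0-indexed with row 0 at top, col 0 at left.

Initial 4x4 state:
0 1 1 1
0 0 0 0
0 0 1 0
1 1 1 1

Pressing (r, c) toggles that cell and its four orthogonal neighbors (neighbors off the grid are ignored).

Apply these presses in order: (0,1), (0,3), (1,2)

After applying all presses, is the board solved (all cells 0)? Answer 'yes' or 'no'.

Answer: no

Derivation:
After press 1 at (0,1):
1 0 0 1
0 1 0 0
0 0 1 0
1 1 1 1

After press 2 at (0,3):
1 0 1 0
0 1 0 1
0 0 1 0
1 1 1 1

After press 3 at (1,2):
1 0 0 0
0 0 1 0
0 0 0 0
1 1 1 1

Lights still on: 6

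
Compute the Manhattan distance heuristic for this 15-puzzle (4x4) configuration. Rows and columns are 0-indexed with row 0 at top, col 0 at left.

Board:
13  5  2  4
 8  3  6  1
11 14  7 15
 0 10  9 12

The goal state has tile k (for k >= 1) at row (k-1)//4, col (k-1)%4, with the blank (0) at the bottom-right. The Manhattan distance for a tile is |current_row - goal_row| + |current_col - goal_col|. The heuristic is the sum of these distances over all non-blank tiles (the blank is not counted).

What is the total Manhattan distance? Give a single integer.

Answer: 27

Derivation:
Tile 13: (0,0)->(3,0) = 3
Tile 5: (0,1)->(1,0) = 2
Tile 2: (0,2)->(0,1) = 1
Tile 4: (0,3)->(0,3) = 0
Tile 8: (1,0)->(1,3) = 3
Tile 3: (1,1)->(0,2) = 2
Tile 6: (1,2)->(1,1) = 1
Tile 1: (1,3)->(0,0) = 4
Tile 11: (2,0)->(2,2) = 2
Tile 14: (2,1)->(3,1) = 1
Tile 7: (2,2)->(1,2) = 1
Tile 15: (2,3)->(3,2) = 2
Tile 10: (3,1)->(2,1) = 1
Tile 9: (3,2)->(2,0) = 3
Tile 12: (3,3)->(2,3) = 1
Sum: 3 + 2 + 1 + 0 + 3 + 2 + 1 + 4 + 2 + 1 + 1 + 2 + 1 + 3 + 1 = 27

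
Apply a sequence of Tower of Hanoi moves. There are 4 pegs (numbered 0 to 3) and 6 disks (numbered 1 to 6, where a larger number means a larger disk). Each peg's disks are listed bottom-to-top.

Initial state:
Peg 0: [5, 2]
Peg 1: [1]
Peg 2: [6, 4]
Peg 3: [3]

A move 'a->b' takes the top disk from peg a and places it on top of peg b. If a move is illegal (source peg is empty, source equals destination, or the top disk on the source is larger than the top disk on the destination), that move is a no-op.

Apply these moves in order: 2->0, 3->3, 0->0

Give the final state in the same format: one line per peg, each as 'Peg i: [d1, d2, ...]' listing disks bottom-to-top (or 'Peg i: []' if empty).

After move 1 (2->0):
Peg 0: [5, 2]
Peg 1: [1]
Peg 2: [6, 4]
Peg 3: [3]

After move 2 (3->3):
Peg 0: [5, 2]
Peg 1: [1]
Peg 2: [6, 4]
Peg 3: [3]

After move 3 (0->0):
Peg 0: [5, 2]
Peg 1: [1]
Peg 2: [6, 4]
Peg 3: [3]

Answer: Peg 0: [5, 2]
Peg 1: [1]
Peg 2: [6, 4]
Peg 3: [3]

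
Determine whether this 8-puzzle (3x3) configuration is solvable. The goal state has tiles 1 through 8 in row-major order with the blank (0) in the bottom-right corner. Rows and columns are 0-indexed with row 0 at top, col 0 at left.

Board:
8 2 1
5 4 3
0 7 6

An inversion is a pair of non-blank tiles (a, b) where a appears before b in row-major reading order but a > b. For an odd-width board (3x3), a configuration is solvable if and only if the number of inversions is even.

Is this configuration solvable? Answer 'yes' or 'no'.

Answer: yes

Derivation:
Inversions (pairs i<j in row-major order where tile[i] > tile[j] > 0): 12
12 is even, so the puzzle is solvable.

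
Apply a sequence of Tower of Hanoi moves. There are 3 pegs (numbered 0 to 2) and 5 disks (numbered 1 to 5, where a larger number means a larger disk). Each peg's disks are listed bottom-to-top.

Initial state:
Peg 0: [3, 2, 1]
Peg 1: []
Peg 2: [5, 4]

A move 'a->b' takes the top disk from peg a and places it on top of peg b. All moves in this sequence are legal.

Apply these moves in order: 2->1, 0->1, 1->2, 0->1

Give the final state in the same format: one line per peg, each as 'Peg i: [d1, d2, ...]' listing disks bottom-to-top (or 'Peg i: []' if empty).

After move 1 (2->1):
Peg 0: [3, 2, 1]
Peg 1: [4]
Peg 2: [5]

After move 2 (0->1):
Peg 0: [3, 2]
Peg 1: [4, 1]
Peg 2: [5]

After move 3 (1->2):
Peg 0: [3, 2]
Peg 1: [4]
Peg 2: [5, 1]

After move 4 (0->1):
Peg 0: [3]
Peg 1: [4, 2]
Peg 2: [5, 1]

Answer: Peg 0: [3]
Peg 1: [4, 2]
Peg 2: [5, 1]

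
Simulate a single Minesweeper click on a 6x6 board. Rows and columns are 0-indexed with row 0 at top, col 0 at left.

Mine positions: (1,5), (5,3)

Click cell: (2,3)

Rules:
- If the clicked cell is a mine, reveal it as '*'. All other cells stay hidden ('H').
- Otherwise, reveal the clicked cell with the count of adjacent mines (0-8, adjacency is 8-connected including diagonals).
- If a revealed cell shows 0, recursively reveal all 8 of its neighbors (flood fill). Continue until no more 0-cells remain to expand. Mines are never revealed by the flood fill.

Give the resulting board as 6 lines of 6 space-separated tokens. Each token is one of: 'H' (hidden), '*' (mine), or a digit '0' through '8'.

0 0 0 0 1 H
0 0 0 0 1 H
0 0 0 0 1 1
0 0 0 0 0 0
0 0 1 1 1 0
0 0 1 H 1 0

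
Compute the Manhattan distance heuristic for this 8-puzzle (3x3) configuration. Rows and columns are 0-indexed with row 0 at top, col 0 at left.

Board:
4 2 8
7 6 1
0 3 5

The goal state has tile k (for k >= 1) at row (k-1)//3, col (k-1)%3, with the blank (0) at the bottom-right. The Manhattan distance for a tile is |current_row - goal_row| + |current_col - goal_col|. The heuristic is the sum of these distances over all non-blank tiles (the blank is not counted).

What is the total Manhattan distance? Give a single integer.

Tile 4: (0,0)->(1,0) = 1
Tile 2: (0,1)->(0,1) = 0
Tile 8: (0,2)->(2,1) = 3
Tile 7: (1,0)->(2,0) = 1
Tile 6: (1,1)->(1,2) = 1
Tile 1: (1,2)->(0,0) = 3
Tile 3: (2,1)->(0,2) = 3
Tile 5: (2,2)->(1,1) = 2
Sum: 1 + 0 + 3 + 1 + 1 + 3 + 3 + 2 = 14

Answer: 14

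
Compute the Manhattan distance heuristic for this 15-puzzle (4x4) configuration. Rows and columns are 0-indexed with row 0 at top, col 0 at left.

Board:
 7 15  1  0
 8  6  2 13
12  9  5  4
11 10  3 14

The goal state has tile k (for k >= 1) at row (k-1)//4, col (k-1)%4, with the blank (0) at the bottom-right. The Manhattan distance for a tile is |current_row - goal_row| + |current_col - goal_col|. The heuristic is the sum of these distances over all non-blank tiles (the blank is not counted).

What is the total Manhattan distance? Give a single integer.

Answer: 37

Derivation:
Tile 7: (0,0)->(1,2) = 3
Tile 15: (0,1)->(3,2) = 4
Tile 1: (0,2)->(0,0) = 2
Tile 8: (1,0)->(1,3) = 3
Tile 6: (1,1)->(1,1) = 0
Tile 2: (1,2)->(0,1) = 2
Tile 13: (1,3)->(3,0) = 5
Tile 12: (2,0)->(2,3) = 3
Tile 9: (2,1)->(2,0) = 1
Tile 5: (2,2)->(1,0) = 3
Tile 4: (2,3)->(0,3) = 2
Tile 11: (3,0)->(2,2) = 3
Tile 10: (3,1)->(2,1) = 1
Tile 3: (3,2)->(0,2) = 3
Tile 14: (3,3)->(3,1) = 2
Sum: 3 + 4 + 2 + 3 + 0 + 2 + 5 + 3 + 1 + 3 + 2 + 3 + 1 + 3 + 2 = 37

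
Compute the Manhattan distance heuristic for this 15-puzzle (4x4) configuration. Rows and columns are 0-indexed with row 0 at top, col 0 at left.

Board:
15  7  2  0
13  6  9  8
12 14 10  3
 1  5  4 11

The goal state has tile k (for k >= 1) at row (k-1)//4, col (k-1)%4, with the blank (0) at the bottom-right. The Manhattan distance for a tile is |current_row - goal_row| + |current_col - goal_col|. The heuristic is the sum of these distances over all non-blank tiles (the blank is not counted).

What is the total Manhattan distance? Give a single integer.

Answer: 33

Derivation:
Tile 15: at (0,0), goal (3,2), distance |0-3|+|0-2| = 5
Tile 7: at (0,1), goal (1,2), distance |0-1|+|1-2| = 2
Tile 2: at (0,2), goal (0,1), distance |0-0|+|2-1| = 1
Tile 13: at (1,0), goal (3,0), distance |1-3|+|0-0| = 2
Tile 6: at (1,1), goal (1,1), distance |1-1|+|1-1| = 0
Tile 9: at (1,2), goal (2,0), distance |1-2|+|2-0| = 3
Tile 8: at (1,3), goal (1,3), distance |1-1|+|3-3| = 0
Tile 12: at (2,0), goal (2,3), distance |2-2|+|0-3| = 3
Tile 14: at (2,1), goal (3,1), distance |2-3|+|1-1| = 1
Tile 10: at (2,2), goal (2,1), distance |2-2|+|2-1| = 1
Tile 3: at (2,3), goal (0,2), distance |2-0|+|3-2| = 3
Tile 1: at (3,0), goal (0,0), distance |3-0|+|0-0| = 3
Tile 5: at (3,1), goal (1,0), distance |3-1|+|1-0| = 3
Tile 4: at (3,2), goal (0,3), distance |3-0|+|2-3| = 4
Tile 11: at (3,3), goal (2,2), distance |3-2|+|3-2| = 2
Sum: 5 + 2 + 1 + 2 + 0 + 3 + 0 + 3 + 1 + 1 + 3 + 3 + 3 + 4 + 2 = 33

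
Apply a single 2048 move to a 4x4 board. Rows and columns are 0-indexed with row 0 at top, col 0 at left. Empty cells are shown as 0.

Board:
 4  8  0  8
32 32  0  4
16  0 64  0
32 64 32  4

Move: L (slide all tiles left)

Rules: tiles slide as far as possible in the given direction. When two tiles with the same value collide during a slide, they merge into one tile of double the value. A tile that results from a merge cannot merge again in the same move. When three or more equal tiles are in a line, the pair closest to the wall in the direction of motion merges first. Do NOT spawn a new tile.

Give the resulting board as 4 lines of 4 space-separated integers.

Slide left:
row 0: [4, 8, 0, 8] -> [4, 16, 0, 0]
row 1: [32, 32, 0, 4] -> [64, 4, 0, 0]
row 2: [16, 0, 64, 0] -> [16, 64, 0, 0]
row 3: [32, 64, 32, 4] -> [32, 64, 32, 4]

Answer:  4 16  0  0
64  4  0  0
16 64  0  0
32 64 32  4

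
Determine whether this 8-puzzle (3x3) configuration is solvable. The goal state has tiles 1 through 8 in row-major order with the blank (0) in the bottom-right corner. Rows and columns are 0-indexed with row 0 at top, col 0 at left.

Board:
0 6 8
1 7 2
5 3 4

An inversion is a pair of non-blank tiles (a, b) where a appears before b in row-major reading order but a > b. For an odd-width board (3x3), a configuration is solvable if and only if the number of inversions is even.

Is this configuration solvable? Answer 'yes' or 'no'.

Inversions (pairs i<j in row-major order where tile[i] > tile[j] > 0): 17
17 is odd, so the puzzle is not solvable.

Answer: no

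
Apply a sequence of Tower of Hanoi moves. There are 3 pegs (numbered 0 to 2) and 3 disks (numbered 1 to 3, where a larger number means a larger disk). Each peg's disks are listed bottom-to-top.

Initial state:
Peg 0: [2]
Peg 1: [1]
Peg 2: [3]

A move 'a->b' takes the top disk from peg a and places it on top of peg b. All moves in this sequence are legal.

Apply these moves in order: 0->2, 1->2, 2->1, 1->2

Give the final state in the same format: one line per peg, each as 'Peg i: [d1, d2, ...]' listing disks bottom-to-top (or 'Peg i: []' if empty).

Answer: Peg 0: []
Peg 1: []
Peg 2: [3, 2, 1]

Derivation:
After move 1 (0->2):
Peg 0: []
Peg 1: [1]
Peg 2: [3, 2]

After move 2 (1->2):
Peg 0: []
Peg 1: []
Peg 2: [3, 2, 1]

After move 3 (2->1):
Peg 0: []
Peg 1: [1]
Peg 2: [3, 2]

After move 4 (1->2):
Peg 0: []
Peg 1: []
Peg 2: [3, 2, 1]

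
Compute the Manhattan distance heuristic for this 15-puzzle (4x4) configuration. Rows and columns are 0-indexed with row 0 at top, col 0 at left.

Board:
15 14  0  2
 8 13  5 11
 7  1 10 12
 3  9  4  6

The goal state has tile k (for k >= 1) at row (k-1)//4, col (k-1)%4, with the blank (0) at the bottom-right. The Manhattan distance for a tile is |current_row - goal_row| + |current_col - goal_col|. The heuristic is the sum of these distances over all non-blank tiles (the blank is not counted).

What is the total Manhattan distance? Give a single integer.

Answer: 42

Derivation:
Tile 15: (0,0)->(3,2) = 5
Tile 14: (0,1)->(3,1) = 3
Tile 2: (0,3)->(0,1) = 2
Tile 8: (1,0)->(1,3) = 3
Tile 13: (1,1)->(3,0) = 3
Tile 5: (1,2)->(1,0) = 2
Tile 11: (1,3)->(2,2) = 2
Tile 7: (2,0)->(1,2) = 3
Tile 1: (2,1)->(0,0) = 3
Tile 10: (2,2)->(2,1) = 1
Tile 12: (2,3)->(2,3) = 0
Tile 3: (3,0)->(0,2) = 5
Tile 9: (3,1)->(2,0) = 2
Tile 4: (3,2)->(0,3) = 4
Tile 6: (3,3)->(1,1) = 4
Sum: 5 + 3 + 2 + 3 + 3 + 2 + 2 + 3 + 3 + 1 + 0 + 5 + 2 + 4 + 4 = 42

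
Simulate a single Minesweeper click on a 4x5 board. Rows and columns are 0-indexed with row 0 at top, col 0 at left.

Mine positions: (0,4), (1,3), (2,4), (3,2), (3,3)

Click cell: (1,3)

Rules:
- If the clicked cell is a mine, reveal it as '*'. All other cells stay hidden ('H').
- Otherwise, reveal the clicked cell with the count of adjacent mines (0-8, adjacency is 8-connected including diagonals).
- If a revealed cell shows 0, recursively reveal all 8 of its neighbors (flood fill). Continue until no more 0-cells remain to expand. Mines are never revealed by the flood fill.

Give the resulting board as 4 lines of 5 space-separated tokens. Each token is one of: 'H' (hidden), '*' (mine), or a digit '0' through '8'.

H H H H H
H H H * H
H H H H H
H H H H H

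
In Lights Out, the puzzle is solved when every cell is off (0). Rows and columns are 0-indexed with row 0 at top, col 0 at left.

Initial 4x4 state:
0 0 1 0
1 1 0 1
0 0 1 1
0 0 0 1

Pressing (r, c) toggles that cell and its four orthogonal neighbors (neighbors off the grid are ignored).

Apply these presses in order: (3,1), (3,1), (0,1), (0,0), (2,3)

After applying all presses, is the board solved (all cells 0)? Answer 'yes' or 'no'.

Answer: yes

Derivation:
After press 1 at (3,1):
0 0 1 0
1 1 0 1
0 1 1 1
1 1 1 1

After press 2 at (3,1):
0 0 1 0
1 1 0 1
0 0 1 1
0 0 0 1

After press 3 at (0,1):
1 1 0 0
1 0 0 1
0 0 1 1
0 0 0 1

After press 4 at (0,0):
0 0 0 0
0 0 0 1
0 0 1 1
0 0 0 1

After press 5 at (2,3):
0 0 0 0
0 0 0 0
0 0 0 0
0 0 0 0

Lights still on: 0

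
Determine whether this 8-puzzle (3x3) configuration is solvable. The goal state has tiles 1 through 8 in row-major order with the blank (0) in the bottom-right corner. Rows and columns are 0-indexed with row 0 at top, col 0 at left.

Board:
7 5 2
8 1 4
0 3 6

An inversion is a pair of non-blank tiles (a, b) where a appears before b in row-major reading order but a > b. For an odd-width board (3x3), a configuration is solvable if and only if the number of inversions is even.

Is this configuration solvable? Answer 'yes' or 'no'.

Inversions (pairs i<j in row-major order where tile[i] > tile[j] > 0): 16
16 is even, so the puzzle is solvable.

Answer: yes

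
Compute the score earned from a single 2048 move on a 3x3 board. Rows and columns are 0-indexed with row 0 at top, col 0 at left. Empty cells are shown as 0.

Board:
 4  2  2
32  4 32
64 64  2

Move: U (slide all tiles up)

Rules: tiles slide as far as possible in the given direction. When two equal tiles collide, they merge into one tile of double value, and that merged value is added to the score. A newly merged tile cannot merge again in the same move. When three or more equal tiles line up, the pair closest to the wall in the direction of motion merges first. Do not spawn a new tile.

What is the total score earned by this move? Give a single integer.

Slide up:
col 0: [4, 32, 64] -> [4, 32, 64]  score +0 (running 0)
col 1: [2, 4, 64] -> [2, 4, 64]  score +0 (running 0)
col 2: [2, 32, 2] -> [2, 32, 2]  score +0 (running 0)
Board after move:
 4  2  2
32  4 32
64 64  2

Answer: 0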